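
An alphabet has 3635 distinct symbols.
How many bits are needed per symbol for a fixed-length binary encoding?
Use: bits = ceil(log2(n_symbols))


log2(3635) = 11.8277
Bracket: 2^11 = 2048 < 3635 <= 2^12 = 4096
So ceil(log2(3635)) = 12

bits = ceil(log2(3635)) = ceil(11.8277) = 12 bits


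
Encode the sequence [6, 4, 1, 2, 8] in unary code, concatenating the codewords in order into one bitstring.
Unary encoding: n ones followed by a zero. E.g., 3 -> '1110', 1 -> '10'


Encode each number as n ones followed by a terminating 0:
  6 -> 1111110 (7 bits)
  4 -> 11110 (5 bits)
  1 -> 10 (2 bits)
  2 -> 110 (3 bits)
  8 -> 111111110 (9 bits)
Total length = 7 + 5 + 2 + 3 + 9 = 26 bits.

Unary([6, 4, 1, 2, 8]) = 11111101111010110111111110 (26 bits)


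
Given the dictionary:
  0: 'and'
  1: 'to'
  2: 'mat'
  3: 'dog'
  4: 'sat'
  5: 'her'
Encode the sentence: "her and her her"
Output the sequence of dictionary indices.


Look up each word in the dictionary:
  'her' -> 5
  'and' -> 0
  'her' -> 5
  'her' -> 5

Encoded: [5, 0, 5, 5]


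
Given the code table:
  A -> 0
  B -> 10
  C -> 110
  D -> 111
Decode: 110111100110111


Decoding:
110 -> C
111 -> D
10 -> B
0 -> A
110 -> C
111 -> D


Result: CDBACD


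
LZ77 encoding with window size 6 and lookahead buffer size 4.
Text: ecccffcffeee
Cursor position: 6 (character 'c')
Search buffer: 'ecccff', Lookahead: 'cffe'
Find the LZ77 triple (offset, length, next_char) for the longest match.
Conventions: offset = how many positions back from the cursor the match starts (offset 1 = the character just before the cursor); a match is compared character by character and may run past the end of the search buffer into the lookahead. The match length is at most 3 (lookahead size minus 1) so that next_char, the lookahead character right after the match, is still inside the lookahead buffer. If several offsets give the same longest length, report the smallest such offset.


Try each offset into the search buffer:
  offset=1 (pos 5, char 'f'): match length 0
  offset=2 (pos 4, char 'f'): match length 0
  offset=3 (pos 3, char 'c'): match length 3
  offset=4 (pos 2, char 'c'): match length 1
  offset=5 (pos 1, char 'c'): match length 1
  offset=6 (pos 0, char 'e'): match length 0
Longest match has length 3 at offset 3.
next_char = character at position 6 + 3 = 9 -> 'e'

Best match: offset=3, length=3 (matching 'cff' starting at position 3)
LZ77 triple: (3, 3, 'e')


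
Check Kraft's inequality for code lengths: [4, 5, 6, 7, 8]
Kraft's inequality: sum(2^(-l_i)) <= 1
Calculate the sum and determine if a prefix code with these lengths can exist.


Sum = 2^(-4) + 2^(-5) + 2^(-6) + 2^(-7) + 2^(-8)
    = 0.0625 + 0.03125 + 0.015625 + 0.0078125 + 0.00390625
    = 31/256 = 0.12109375
Since 0.12109375 <= 1, Kraft's inequality IS satisfied.
A prefix code with these lengths CAN exist.

Kraft sum = 0.12109375. Satisfied.


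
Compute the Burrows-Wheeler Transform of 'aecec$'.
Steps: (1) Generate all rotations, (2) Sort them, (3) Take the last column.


Rotations (sorted):
  0: $aecec -> last char: c
  1: aecec$ -> last char: $
  2: c$aece -> last char: e
  3: cec$ae -> last char: e
  4: ec$aec -> last char: c
  5: ecec$a -> last char: a


BWT = c$eeca


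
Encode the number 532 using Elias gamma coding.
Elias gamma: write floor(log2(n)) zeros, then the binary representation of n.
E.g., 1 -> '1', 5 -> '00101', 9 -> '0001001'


num_bits = floor(log2(532)) + 1 = 10
leading_zeros = num_bits - 1 = 9
binary(532) = 1000010100

Elias gamma(532) = '000000000' + '1000010100' = 0000000001000010100 (19 bits)


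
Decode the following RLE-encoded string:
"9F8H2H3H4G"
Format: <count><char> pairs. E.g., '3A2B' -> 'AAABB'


Expanding each <count><char> pair:
  9F -> 'FFFFFFFFF'
  8H -> 'HHHHHHHH'
  2H -> 'HH'
  3H -> 'HHH'
  4G -> 'GGGG'

Decoded = FFFFFFFFFHHHHHHHHHHHHHGGGG


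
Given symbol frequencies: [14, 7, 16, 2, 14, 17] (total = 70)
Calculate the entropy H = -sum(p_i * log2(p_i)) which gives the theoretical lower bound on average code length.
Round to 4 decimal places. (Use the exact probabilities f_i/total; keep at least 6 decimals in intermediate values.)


Per-symbol terms -p_i * log2(p_i) with p_i = f_i/70:
  p = 14/70 = 0.200000: log2(p) = -2.321928, -p*log2(p) = 0.464386
  p = 7/70 = 0.100000: log2(p) = -3.321928, -p*log2(p) = 0.332193
  p = 16/70 = 0.228571: log2(p) = -2.129283, -p*log2(p) = 0.486693
  p = 2/70 = 0.028571: log2(p) = -5.129283, -p*log2(p) = 0.146551
  p = 14/70 = 0.200000: log2(p) = -2.321928, -p*log2(p) = 0.464386
  p = 17/70 = 0.242857: log2(p) = -2.041820, -p*log2(p) = 0.495871
H = 0.464386 + 0.332193 + 0.486693 + 0.146551 + 0.464386 + 0.495871 = 2.390080

H = 2.3901 bits/symbol


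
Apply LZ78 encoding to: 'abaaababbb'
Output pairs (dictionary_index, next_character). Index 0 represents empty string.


LZ78 encoding steps:
Dictionary: {0: ''}
Step 1: w='' (idx 0), next='a' -> output (0, 'a'), add 'a' as idx 1
Step 2: w='' (idx 0), next='b' -> output (0, 'b'), add 'b' as idx 2
Step 3: w='a' (idx 1), next='a' -> output (1, 'a'), add 'aa' as idx 3
Step 4: w='a' (idx 1), next='b' -> output (1, 'b'), add 'ab' as idx 4
Step 5: w='ab' (idx 4), next='b' -> output (4, 'b'), add 'abb' as idx 5
Step 6: w='b' (idx 2), end of input -> output (2, '')


Encoded: [(0, 'a'), (0, 'b'), (1, 'a'), (1, 'b'), (4, 'b'), (2, '')]


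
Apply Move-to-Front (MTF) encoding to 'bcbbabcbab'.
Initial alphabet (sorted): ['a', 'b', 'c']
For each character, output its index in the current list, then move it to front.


MTF encoding:
'b': index 1 in ['a', 'b', 'c'] -> ['b', 'a', 'c']
'c': index 2 in ['b', 'a', 'c'] -> ['c', 'b', 'a']
'b': index 1 in ['c', 'b', 'a'] -> ['b', 'c', 'a']
'b': index 0 in ['b', 'c', 'a'] -> ['b', 'c', 'a']
'a': index 2 in ['b', 'c', 'a'] -> ['a', 'b', 'c']
'b': index 1 in ['a', 'b', 'c'] -> ['b', 'a', 'c']
'c': index 2 in ['b', 'a', 'c'] -> ['c', 'b', 'a']
'b': index 1 in ['c', 'b', 'a'] -> ['b', 'c', 'a']
'a': index 2 in ['b', 'c', 'a'] -> ['a', 'b', 'c']
'b': index 1 in ['a', 'b', 'c'] -> ['b', 'a', 'c']


Output: [1, 2, 1, 0, 2, 1, 2, 1, 2, 1]


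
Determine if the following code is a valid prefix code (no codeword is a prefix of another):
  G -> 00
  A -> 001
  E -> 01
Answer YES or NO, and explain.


Checking each pair (does one codeword prefix another?):
  G='00' vs A='001': prefix -- VIOLATION

NO -- this is NOT a valid prefix code. G (00) is a prefix of A (001).


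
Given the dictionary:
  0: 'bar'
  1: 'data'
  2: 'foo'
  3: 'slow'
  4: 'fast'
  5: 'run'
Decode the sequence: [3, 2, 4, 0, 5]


Look up each index in the dictionary:
  3 -> 'slow'
  2 -> 'foo'
  4 -> 'fast'
  0 -> 'bar'
  5 -> 'run'

Decoded: "slow foo fast bar run"


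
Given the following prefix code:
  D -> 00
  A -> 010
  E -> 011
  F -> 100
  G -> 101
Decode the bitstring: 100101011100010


Decoding step by step:
Bits 100 -> F
Bits 101 -> G
Bits 011 -> E
Bits 100 -> F
Bits 010 -> A


Decoded message: FGEFA


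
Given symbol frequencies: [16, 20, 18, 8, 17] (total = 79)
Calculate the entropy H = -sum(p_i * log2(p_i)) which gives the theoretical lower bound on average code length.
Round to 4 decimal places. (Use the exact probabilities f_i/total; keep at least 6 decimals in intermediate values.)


Per-symbol terms -p_i * log2(p_i) with p_i = f_i/79:
  p = 16/79 = 0.202532: log2(p) = -2.303781, -p*log2(p) = 0.466589
  p = 20/79 = 0.253165: log2(p) = -1.981853, -p*log2(p) = 0.501735
  p = 18/79 = 0.227848: log2(p) = -2.133856, -p*log2(p) = 0.486195
  p = 8/79 = 0.101266: log2(p) = -3.303781, -p*log2(p) = 0.334560
  p = 17/79 = 0.215190: log2(p) = -2.216318, -p*log2(p) = 0.476929
H = 0.466589 + 0.501735 + 0.486195 + 0.334560 + 0.476929 = 2.266008

H = 2.266 bits/symbol


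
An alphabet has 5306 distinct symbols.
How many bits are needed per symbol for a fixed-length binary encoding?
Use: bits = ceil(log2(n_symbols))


log2(5306) = 12.3734
Bracket: 2^12 = 4096 < 5306 <= 2^13 = 8192
So ceil(log2(5306)) = 13

bits = ceil(log2(5306)) = ceil(12.3734) = 13 bits


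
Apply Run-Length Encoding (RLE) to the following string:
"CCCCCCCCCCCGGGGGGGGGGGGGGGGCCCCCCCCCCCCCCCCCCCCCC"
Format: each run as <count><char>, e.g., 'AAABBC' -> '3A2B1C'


Scanning runs left to right:
  i=0: run of 'C' x 11 -> '11C'
  i=11: run of 'G' x 16 -> '16G'
  i=27: run of 'C' x 22 -> '22C'

RLE = 11C16G22C


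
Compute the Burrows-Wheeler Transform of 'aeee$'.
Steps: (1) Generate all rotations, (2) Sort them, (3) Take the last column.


Rotations (sorted):
  0: $aeee -> last char: e
  1: aeee$ -> last char: $
  2: e$aee -> last char: e
  3: ee$ae -> last char: e
  4: eee$a -> last char: a


BWT = e$eea


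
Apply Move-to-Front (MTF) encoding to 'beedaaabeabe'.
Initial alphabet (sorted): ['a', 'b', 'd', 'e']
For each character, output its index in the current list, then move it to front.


MTF encoding:
'b': index 1 in ['a', 'b', 'd', 'e'] -> ['b', 'a', 'd', 'e']
'e': index 3 in ['b', 'a', 'd', 'e'] -> ['e', 'b', 'a', 'd']
'e': index 0 in ['e', 'b', 'a', 'd'] -> ['e', 'b', 'a', 'd']
'd': index 3 in ['e', 'b', 'a', 'd'] -> ['d', 'e', 'b', 'a']
'a': index 3 in ['d', 'e', 'b', 'a'] -> ['a', 'd', 'e', 'b']
'a': index 0 in ['a', 'd', 'e', 'b'] -> ['a', 'd', 'e', 'b']
'a': index 0 in ['a', 'd', 'e', 'b'] -> ['a', 'd', 'e', 'b']
'b': index 3 in ['a', 'd', 'e', 'b'] -> ['b', 'a', 'd', 'e']
'e': index 3 in ['b', 'a', 'd', 'e'] -> ['e', 'b', 'a', 'd']
'a': index 2 in ['e', 'b', 'a', 'd'] -> ['a', 'e', 'b', 'd']
'b': index 2 in ['a', 'e', 'b', 'd'] -> ['b', 'a', 'e', 'd']
'e': index 2 in ['b', 'a', 'e', 'd'] -> ['e', 'b', 'a', 'd']


Output: [1, 3, 0, 3, 3, 0, 0, 3, 3, 2, 2, 2]


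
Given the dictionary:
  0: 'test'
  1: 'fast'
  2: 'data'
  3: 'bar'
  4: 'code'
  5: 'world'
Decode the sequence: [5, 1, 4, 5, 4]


Look up each index in the dictionary:
  5 -> 'world'
  1 -> 'fast'
  4 -> 'code'
  5 -> 'world'
  4 -> 'code'

Decoded: "world fast code world code"


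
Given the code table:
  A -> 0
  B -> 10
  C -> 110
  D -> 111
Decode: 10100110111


Decoding:
10 -> B
10 -> B
0 -> A
110 -> C
111 -> D


Result: BBACD


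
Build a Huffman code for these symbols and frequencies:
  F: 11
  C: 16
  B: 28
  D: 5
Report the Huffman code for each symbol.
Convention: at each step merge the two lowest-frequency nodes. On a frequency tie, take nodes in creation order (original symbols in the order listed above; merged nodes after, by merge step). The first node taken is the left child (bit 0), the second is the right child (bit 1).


Huffman tree construction:
Step 1: Merge D(5) + F(11) = 16
Step 2: Merge C(16) + (D+F)(16) = 32
Step 3: Merge B(28) + (C+(D+F))(32) = 60
Read each symbol's code off the tree from the root (left child = 0, right child = 1).

Codes:
  F: 111 (length 3)
  C: 10 (length 2)
  B: 0 (length 1)
  D: 110 (length 3)
Average code length: 108/60 = 1.8000 bits/symbol


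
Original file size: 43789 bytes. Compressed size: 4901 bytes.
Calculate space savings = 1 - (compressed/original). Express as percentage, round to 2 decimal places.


ratio = compressed/original = 4901/43789 = 0.111923
savings = 1 - ratio = 1 - 0.111923 = 0.888077
as a percentage: 0.888077 * 100 = 88.81%

Space savings = 1 - 4901/43789 = 88.81%


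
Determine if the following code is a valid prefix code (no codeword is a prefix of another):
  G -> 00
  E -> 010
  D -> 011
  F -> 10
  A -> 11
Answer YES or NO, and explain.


Checking each pair (does one codeword prefix another?):
  G='00' vs E='010': no prefix
  G='00' vs D='011': no prefix
  G='00' vs F='10': no prefix
  G='00' vs A='11': no prefix
  E='010' vs G='00': no prefix
  E='010' vs D='011': no prefix
  E='010' vs F='10': no prefix
  E='010' vs A='11': no prefix
  D='011' vs G='00': no prefix
  D='011' vs E='010': no prefix
  D='011' vs F='10': no prefix
  D='011' vs A='11': no prefix
  F='10' vs G='00': no prefix
  F='10' vs E='010': no prefix
  F='10' vs D='011': no prefix
  F='10' vs A='11': no prefix
  A='11' vs G='00': no prefix
  A='11' vs E='010': no prefix
  A='11' vs D='011': no prefix
  A='11' vs F='10': no prefix
No violation found over all pairs.

YES -- this is a valid prefix code. No codeword is a prefix of any other codeword.


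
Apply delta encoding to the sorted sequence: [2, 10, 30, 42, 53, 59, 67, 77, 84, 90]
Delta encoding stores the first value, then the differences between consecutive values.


First value: 2
Deltas:
  10 - 2 = 8
  30 - 10 = 20
  42 - 30 = 12
  53 - 42 = 11
  59 - 53 = 6
  67 - 59 = 8
  77 - 67 = 10
  84 - 77 = 7
  90 - 84 = 6


Delta encoded: [2, 8, 20, 12, 11, 6, 8, 10, 7, 6]


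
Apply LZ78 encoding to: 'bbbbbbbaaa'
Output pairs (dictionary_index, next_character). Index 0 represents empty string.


LZ78 encoding steps:
Dictionary: {0: ''}
Step 1: w='' (idx 0), next='b' -> output (0, 'b'), add 'b' as idx 1
Step 2: w='b' (idx 1), next='b' -> output (1, 'b'), add 'bb' as idx 2
Step 3: w='bb' (idx 2), next='b' -> output (2, 'b'), add 'bbb' as idx 3
Step 4: w='b' (idx 1), next='a' -> output (1, 'a'), add 'ba' as idx 4
Step 5: w='' (idx 0), next='a' -> output (0, 'a'), add 'a' as idx 5
Step 6: w='a' (idx 5), end of input -> output (5, '')


Encoded: [(0, 'b'), (1, 'b'), (2, 'b'), (1, 'a'), (0, 'a'), (5, '')]


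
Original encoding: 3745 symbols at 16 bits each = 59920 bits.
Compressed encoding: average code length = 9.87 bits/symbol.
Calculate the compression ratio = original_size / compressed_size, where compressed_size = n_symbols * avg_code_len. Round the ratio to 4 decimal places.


original_size = n_symbols * orig_bits = 3745 * 16 = 59920 bits
compressed_size = n_symbols * avg_code_len = 3745 * 9.87 = 36963.15 bits
ratio = original_size / compressed_size = 59920 / 36963.15 = 1.6211

Compression ratio = 1.6211


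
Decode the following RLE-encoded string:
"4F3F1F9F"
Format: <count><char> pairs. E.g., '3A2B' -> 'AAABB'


Expanding each <count><char> pair:
  4F -> 'FFFF'
  3F -> 'FFF'
  1F -> 'F'
  9F -> 'FFFFFFFFF'

Decoded = FFFFFFFFFFFFFFFFF


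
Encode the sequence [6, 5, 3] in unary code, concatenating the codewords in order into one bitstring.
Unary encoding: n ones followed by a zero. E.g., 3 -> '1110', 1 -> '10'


Encode each number as n ones followed by a terminating 0:
  6 -> 1111110 (7 bits)
  5 -> 111110 (6 bits)
  3 -> 1110 (4 bits)
Total length = 7 + 6 + 4 = 17 bits.

Unary([6, 5, 3]) = 11111101111101110 (17 bits)


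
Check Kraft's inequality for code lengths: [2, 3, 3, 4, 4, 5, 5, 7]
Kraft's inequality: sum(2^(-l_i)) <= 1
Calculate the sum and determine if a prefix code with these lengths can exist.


Sum = 2^(-2) + 2^(-3) + 2^(-3) + 2^(-4) + 2^(-4) + 2^(-5) + 2^(-5) + 2^(-7)
    = 0.25 + 0.125 + 0.125 + 0.0625 + 0.0625 + 0.03125 + 0.03125 + 0.0078125
    = 89/128 = 0.6953125
Since 0.6953125 <= 1, Kraft's inequality IS satisfied.
A prefix code with these lengths CAN exist.

Kraft sum = 0.6953125. Satisfied.


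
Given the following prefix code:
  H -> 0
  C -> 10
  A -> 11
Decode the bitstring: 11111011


Decoding step by step:
Bits 11 -> A
Bits 11 -> A
Bits 10 -> C
Bits 11 -> A


Decoded message: AACA


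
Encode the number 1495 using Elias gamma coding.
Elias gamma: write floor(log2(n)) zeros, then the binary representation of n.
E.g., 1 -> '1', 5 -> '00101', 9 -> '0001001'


num_bits = floor(log2(1495)) + 1 = 11
leading_zeros = num_bits - 1 = 10
binary(1495) = 10111010111

Elias gamma(1495) = '0000000000' + '10111010111' = 000000000010111010111 (21 bits)


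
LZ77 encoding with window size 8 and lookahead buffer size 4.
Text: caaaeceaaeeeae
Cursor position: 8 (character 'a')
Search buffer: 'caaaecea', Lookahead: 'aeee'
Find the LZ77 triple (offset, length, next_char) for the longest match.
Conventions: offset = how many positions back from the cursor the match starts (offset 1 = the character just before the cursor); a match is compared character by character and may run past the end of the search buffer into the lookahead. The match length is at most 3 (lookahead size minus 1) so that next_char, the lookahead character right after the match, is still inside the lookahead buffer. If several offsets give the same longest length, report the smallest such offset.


Try each offset into the search buffer:
  offset=1 (pos 7, char 'a'): match length 1
  offset=2 (pos 6, char 'e'): match length 0
  offset=3 (pos 5, char 'c'): match length 0
  offset=4 (pos 4, char 'e'): match length 0
  offset=5 (pos 3, char 'a'): match length 2
  offset=6 (pos 2, char 'a'): match length 1
  offset=7 (pos 1, char 'a'): match length 1
  offset=8 (pos 0, char 'c'): match length 0
Longest match has length 2 at offset 5.
next_char = character at position 8 + 2 = 10 -> 'e'

Best match: offset=5, length=2 (matching 'ae' starting at position 3)
LZ77 triple: (5, 2, 'e')


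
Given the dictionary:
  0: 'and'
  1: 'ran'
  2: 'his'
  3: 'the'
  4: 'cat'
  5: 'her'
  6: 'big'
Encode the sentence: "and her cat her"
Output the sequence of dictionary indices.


Look up each word in the dictionary:
  'and' -> 0
  'her' -> 5
  'cat' -> 4
  'her' -> 5

Encoded: [0, 5, 4, 5]


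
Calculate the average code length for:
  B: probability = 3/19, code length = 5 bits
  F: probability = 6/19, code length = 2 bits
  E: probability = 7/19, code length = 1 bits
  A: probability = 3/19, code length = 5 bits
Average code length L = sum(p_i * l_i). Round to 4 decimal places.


Weighted contributions p_i * l_i:
  B: (3/19) * 5 = 15/19
  F: (6/19) * 2 = 12/19
  E: (7/19) * 1 = 7/19
  A: (3/19) * 5 = 15/19
Sum = (15 + 12 + 7 + 15)/19 = 49/19

L = 49/19 = 2.5789 bits/symbol


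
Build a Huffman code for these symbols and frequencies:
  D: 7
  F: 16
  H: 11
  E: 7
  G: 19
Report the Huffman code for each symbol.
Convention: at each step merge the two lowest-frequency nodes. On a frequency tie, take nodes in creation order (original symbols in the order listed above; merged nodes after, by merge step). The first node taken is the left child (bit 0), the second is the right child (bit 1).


Huffman tree construction:
Step 1: Merge D(7) + E(7) = 14
Step 2: Merge H(11) + (D+E)(14) = 25
Step 3: Merge F(16) + G(19) = 35
Step 4: Merge (H+(D+E))(25) + (F+G)(35) = 60
Read each symbol's code off the tree from the root (left child = 0, right child = 1).

Codes:
  D: 010 (length 3)
  F: 10 (length 2)
  H: 00 (length 2)
  E: 011 (length 3)
  G: 11 (length 2)
Average code length: 134/60 = 2.2333 bits/symbol


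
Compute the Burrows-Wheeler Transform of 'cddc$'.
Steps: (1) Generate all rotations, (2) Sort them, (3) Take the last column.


Rotations (sorted):
  0: $cddc -> last char: c
  1: c$cdd -> last char: d
  2: cddc$ -> last char: $
  3: dc$cd -> last char: d
  4: ddc$c -> last char: c


BWT = cd$dc


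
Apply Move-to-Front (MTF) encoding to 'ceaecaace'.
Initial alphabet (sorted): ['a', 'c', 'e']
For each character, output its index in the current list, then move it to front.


MTF encoding:
'c': index 1 in ['a', 'c', 'e'] -> ['c', 'a', 'e']
'e': index 2 in ['c', 'a', 'e'] -> ['e', 'c', 'a']
'a': index 2 in ['e', 'c', 'a'] -> ['a', 'e', 'c']
'e': index 1 in ['a', 'e', 'c'] -> ['e', 'a', 'c']
'c': index 2 in ['e', 'a', 'c'] -> ['c', 'e', 'a']
'a': index 2 in ['c', 'e', 'a'] -> ['a', 'c', 'e']
'a': index 0 in ['a', 'c', 'e'] -> ['a', 'c', 'e']
'c': index 1 in ['a', 'c', 'e'] -> ['c', 'a', 'e']
'e': index 2 in ['c', 'a', 'e'] -> ['e', 'c', 'a']


Output: [1, 2, 2, 1, 2, 2, 0, 1, 2]


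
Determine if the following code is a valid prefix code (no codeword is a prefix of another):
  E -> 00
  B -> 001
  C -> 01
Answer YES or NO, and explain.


Checking each pair (does one codeword prefix another?):
  E='00' vs B='001': prefix -- VIOLATION

NO -- this is NOT a valid prefix code. E (00) is a prefix of B (001).


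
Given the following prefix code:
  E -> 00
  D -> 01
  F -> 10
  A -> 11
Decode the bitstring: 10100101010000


Decoding step by step:
Bits 10 -> F
Bits 10 -> F
Bits 01 -> D
Bits 01 -> D
Bits 01 -> D
Bits 00 -> E
Bits 00 -> E


Decoded message: FFDDDEE


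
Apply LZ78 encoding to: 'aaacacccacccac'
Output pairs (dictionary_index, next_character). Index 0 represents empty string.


LZ78 encoding steps:
Dictionary: {0: ''}
Step 1: w='' (idx 0), next='a' -> output (0, 'a'), add 'a' as idx 1
Step 2: w='a' (idx 1), next='a' -> output (1, 'a'), add 'aa' as idx 2
Step 3: w='' (idx 0), next='c' -> output (0, 'c'), add 'c' as idx 3
Step 4: w='a' (idx 1), next='c' -> output (1, 'c'), add 'ac' as idx 4
Step 5: w='c' (idx 3), next='c' -> output (3, 'c'), add 'cc' as idx 5
Step 6: w='ac' (idx 4), next='c' -> output (4, 'c'), add 'acc' as idx 6
Step 7: w='c' (idx 3), next='a' -> output (3, 'a'), add 'ca' as idx 7
Step 8: w='c' (idx 3), end of input -> output (3, '')


Encoded: [(0, 'a'), (1, 'a'), (0, 'c'), (1, 'c'), (3, 'c'), (4, 'c'), (3, 'a'), (3, '')]


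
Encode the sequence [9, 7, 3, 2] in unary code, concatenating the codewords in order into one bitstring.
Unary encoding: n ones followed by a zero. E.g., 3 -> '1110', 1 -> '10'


Encode each number as n ones followed by a terminating 0:
  9 -> 1111111110 (10 bits)
  7 -> 11111110 (8 bits)
  3 -> 1110 (4 bits)
  2 -> 110 (3 bits)
Total length = 10 + 8 + 4 + 3 = 25 bits.

Unary([9, 7, 3, 2]) = 1111111110111111101110110 (25 bits)


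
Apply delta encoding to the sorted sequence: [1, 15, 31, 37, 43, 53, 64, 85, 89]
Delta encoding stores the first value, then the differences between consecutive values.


First value: 1
Deltas:
  15 - 1 = 14
  31 - 15 = 16
  37 - 31 = 6
  43 - 37 = 6
  53 - 43 = 10
  64 - 53 = 11
  85 - 64 = 21
  89 - 85 = 4


Delta encoded: [1, 14, 16, 6, 6, 10, 11, 21, 4]


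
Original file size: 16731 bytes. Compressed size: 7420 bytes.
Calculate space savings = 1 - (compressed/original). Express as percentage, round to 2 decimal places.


ratio = compressed/original = 7420/16731 = 0.443488
savings = 1 - ratio = 1 - 0.443488 = 0.556512
as a percentage: 0.556512 * 100 = 55.65%

Space savings = 1 - 7420/16731 = 55.65%


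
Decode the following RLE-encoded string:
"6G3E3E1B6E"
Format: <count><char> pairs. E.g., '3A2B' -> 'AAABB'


Expanding each <count><char> pair:
  6G -> 'GGGGGG'
  3E -> 'EEE'
  3E -> 'EEE'
  1B -> 'B'
  6E -> 'EEEEEE'

Decoded = GGGGGGEEEEEEBEEEEEE


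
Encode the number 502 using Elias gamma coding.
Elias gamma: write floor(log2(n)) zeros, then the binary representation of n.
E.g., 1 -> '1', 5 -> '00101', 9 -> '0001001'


num_bits = floor(log2(502)) + 1 = 9
leading_zeros = num_bits - 1 = 8
binary(502) = 111110110

Elias gamma(502) = '00000000' + '111110110' = 00000000111110110 (17 bits)


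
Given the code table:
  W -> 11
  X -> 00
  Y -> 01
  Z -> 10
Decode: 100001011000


Decoding:
10 -> Z
00 -> X
01 -> Y
01 -> Y
10 -> Z
00 -> X


Result: ZXYYZX


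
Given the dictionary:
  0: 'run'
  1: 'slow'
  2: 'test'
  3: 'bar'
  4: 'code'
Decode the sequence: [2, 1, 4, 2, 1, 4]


Look up each index in the dictionary:
  2 -> 'test'
  1 -> 'slow'
  4 -> 'code'
  2 -> 'test'
  1 -> 'slow'
  4 -> 'code'

Decoded: "test slow code test slow code"


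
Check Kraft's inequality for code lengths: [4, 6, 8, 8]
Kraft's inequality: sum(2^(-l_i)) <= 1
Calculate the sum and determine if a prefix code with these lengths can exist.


Sum = 2^(-4) + 2^(-6) + 2^(-8) + 2^(-8)
    = 0.0625 + 0.015625 + 0.00390625 + 0.00390625
    = 22/256 = 0.0859375
Since 0.0859375 <= 1, Kraft's inequality IS satisfied.
A prefix code with these lengths CAN exist.

Kraft sum = 0.0859375. Satisfied.


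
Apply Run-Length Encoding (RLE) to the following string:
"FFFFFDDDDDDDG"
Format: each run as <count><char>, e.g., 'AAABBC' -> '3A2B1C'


Scanning runs left to right:
  i=0: run of 'F' x 5 -> '5F'
  i=5: run of 'D' x 7 -> '7D'
  i=12: run of 'G' x 1 -> '1G'

RLE = 5F7D1G


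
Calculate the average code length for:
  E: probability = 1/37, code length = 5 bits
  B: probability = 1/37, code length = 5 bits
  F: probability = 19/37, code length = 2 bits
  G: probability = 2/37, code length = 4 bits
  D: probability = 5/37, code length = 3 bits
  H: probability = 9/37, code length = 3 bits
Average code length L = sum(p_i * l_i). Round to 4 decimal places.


Weighted contributions p_i * l_i:
  E: (1/37) * 5 = 5/37
  B: (1/37) * 5 = 5/37
  F: (19/37) * 2 = 38/37
  G: (2/37) * 4 = 8/37
  D: (5/37) * 3 = 15/37
  H: (9/37) * 3 = 27/37
Sum = (5 + 5 + 38 + 8 + 15 + 27)/37 = 98/37

L = 98/37 = 2.6486 bits/symbol


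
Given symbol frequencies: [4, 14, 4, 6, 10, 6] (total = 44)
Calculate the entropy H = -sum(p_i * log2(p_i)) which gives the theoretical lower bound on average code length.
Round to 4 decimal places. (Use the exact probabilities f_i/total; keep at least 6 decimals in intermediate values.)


Per-symbol terms -p_i * log2(p_i) with p_i = f_i/44:
  p = 4/44 = 0.090909: log2(p) = -3.459432, -p*log2(p) = 0.314494
  p = 14/44 = 0.318182: log2(p) = -1.652077, -p*log2(p) = 0.525661
  p = 4/44 = 0.090909: log2(p) = -3.459432, -p*log2(p) = 0.314494
  p = 6/44 = 0.136364: log2(p) = -2.874469, -p*log2(p) = 0.391973
  p = 10/44 = 0.227273: log2(p) = -2.137504, -p*log2(p) = 0.485796
  p = 6/44 = 0.136364: log2(p) = -2.874469, -p*log2(p) = 0.391973
H = 0.314494 + 0.525661 + 0.314494 + 0.391973 + 0.485796 + 0.391973 = 2.424391

H = 2.4244 bits/symbol


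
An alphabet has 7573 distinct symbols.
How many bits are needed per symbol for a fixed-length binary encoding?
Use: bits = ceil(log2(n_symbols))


log2(7573) = 12.8866
Bracket: 2^12 = 4096 < 7573 <= 2^13 = 8192
So ceil(log2(7573)) = 13

bits = ceil(log2(7573)) = ceil(12.8866) = 13 bits


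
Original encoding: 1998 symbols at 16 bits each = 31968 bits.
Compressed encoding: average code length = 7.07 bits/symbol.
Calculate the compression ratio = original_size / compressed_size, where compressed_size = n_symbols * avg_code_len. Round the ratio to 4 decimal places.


original_size = n_symbols * orig_bits = 1998 * 16 = 31968 bits
compressed_size = n_symbols * avg_code_len = 1998 * 7.07 = 14125.86 bits
ratio = original_size / compressed_size = 31968 / 14125.86 = 2.2631

Compression ratio = 2.2631


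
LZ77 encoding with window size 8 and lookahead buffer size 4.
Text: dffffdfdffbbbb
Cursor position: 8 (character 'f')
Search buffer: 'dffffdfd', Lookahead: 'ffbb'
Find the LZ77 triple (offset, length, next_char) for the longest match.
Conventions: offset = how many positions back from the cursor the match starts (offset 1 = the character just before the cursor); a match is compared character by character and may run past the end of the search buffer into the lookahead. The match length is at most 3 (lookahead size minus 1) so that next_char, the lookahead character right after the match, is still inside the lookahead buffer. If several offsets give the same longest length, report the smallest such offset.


Try each offset into the search buffer:
  offset=1 (pos 7, char 'd'): match length 0
  offset=2 (pos 6, char 'f'): match length 1
  offset=3 (pos 5, char 'd'): match length 0
  offset=4 (pos 4, char 'f'): match length 1
  offset=5 (pos 3, char 'f'): match length 2
  offset=6 (pos 2, char 'f'): match length 2
  offset=7 (pos 1, char 'f'): match length 2
  offset=8 (pos 0, char 'd'): match length 0
Longest match has length 2, found at offsets 5, 6, 7; take the smallest, offset 5.
next_char = character at position 8 + 2 = 10 -> 'b'

Best match: offset=5, length=2 (matching 'ff' starting at position 3)
LZ77 triple: (5, 2, 'b')


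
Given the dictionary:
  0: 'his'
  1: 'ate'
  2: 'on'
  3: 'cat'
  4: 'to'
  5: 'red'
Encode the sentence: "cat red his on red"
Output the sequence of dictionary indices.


Look up each word in the dictionary:
  'cat' -> 3
  'red' -> 5
  'his' -> 0
  'on' -> 2
  'red' -> 5

Encoded: [3, 5, 0, 2, 5]


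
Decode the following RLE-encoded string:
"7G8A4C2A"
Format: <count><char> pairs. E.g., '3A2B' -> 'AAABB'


Expanding each <count><char> pair:
  7G -> 'GGGGGGG'
  8A -> 'AAAAAAAA'
  4C -> 'CCCC'
  2A -> 'AA'

Decoded = GGGGGGGAAAAAAAACCCCAA


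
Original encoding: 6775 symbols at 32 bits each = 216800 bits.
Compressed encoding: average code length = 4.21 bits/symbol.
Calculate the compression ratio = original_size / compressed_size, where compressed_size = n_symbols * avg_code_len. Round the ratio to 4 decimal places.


original_size = n_symbols * orig_bits = 6775 * 32 = 216800 bits
compressed_size = n_symbols * avg_code_len = 6775 * 4.21 = 28522.75 bits
ratio = original_size / compressed_size = 216800 / 28522.75 = 7.601

Compression ratio = 7.601


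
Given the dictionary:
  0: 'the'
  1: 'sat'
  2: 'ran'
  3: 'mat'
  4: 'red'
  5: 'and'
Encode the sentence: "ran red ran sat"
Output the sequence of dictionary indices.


Look up each word in the dictionary:
  'ran' -> 2
  'red' -> 4
  'ran' -> 2
  'sat' -> 1

Encoded: [2, 4, 2, 1]


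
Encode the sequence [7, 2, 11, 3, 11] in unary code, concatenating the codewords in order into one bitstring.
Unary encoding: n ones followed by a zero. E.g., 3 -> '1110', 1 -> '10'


Encode each number as n ones followed by a terminating 0:
  7 -> 11111110 (8 bits)
  2 -> 110 (3 bits)
  11 -> 111111111110 (12 bits)
  3 -> 1110 (4 bits)
  11 -> 111111111110 (12 bits)
Total length = 8 + 3 + 12 + 4 + 12 = 39 bits.

Unary([7, 2, 11, 3, 11]) = 111111101101111111111101110111111111110 (39 bits)


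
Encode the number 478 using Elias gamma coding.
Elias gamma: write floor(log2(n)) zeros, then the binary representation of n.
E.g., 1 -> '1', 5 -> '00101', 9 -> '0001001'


num_bits = floor(log2(478)) + 1 = 9
leading_zeros = num_bits - 1 = 8
binary(478) = 111011110

Elias gamma(478) = '00000000' + '111011110' = 00000000111011110 (17 bits)


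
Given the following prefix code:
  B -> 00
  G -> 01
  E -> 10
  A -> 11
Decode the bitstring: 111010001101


Decoding step by step:
Bits 11 -> A
Bits 10 -> E
Bits 10 -> E
Bits 00 -> B
Bits 11 -> A
Bits 01 -> G


Decoded message: AEEBAG


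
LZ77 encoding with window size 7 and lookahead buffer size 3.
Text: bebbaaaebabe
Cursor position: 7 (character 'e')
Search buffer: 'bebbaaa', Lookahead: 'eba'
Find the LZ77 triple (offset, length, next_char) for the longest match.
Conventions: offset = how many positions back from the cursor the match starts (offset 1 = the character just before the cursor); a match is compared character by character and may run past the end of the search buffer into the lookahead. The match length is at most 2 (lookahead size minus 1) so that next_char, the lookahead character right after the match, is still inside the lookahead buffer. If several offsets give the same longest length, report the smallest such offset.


Try each offset into the search buffer:
  offset=1 (pos 6, char 'a'): match length 0
  offset=2 (pos 5, char 'a'): match length 0
  offset=3 (pos 4, char 'a'): match length 0
  offset=4 (pos 3, char 'b'): match length 0
  offset=5 (pos 2, char 'b'): match length 0
  offset=6 (pos 1, char 'e'): match length 2
  offset=7 (pos 0, char 'b'): match length 0
Longest match has length 2 at offset 6.
next_char = character at position 7 + 2 = 9 -> 'a'

Best match: offset=6, length=2 (matching 'eb' starting at position 1)
LZ77 triple: (6, 2, 'a')


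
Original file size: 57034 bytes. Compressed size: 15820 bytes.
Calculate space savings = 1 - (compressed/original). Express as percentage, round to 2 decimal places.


ratio = compressed/original = 15820/57034 = 0.277378
savings = 1 - ratio = 1 - 0.277378 = 0.722622
as a percentage: 0.722622 * 100 = 72.26%

Space savings = 1 - 15820/57034 = 72.26%


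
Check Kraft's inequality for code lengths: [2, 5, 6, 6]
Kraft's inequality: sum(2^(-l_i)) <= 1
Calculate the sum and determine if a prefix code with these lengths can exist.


Sum = 2^(-2) + 2^(-5) + 2^(-6) + 2^(-6)
    = 0.25 + 0.03125 + 0.015625 + 0.015625
    = 20/64 = 0.3125
Since 0.3125 <= 1, Kraft's inequality IS satisfied.
A prefix code with these lengths CAN exist.

Kraft sum = 0.3125. Satisfied.


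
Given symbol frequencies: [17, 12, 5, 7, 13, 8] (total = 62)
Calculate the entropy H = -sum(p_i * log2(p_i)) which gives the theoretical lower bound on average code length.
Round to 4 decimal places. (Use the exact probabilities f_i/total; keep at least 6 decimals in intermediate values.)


Per-symbol terms -p_i * log2(p_i) with p_i = f_i/62:
  p = 17/62 = 0.274194: log2(p) = -1.866733, -p*log2(p) = 0.511846
  p = 12/62 = 0.193548: log2(p) = -2.369234, -p*log2(p) = 0.458561
  p = 5/62 = 0.080645: log2(p) = -3.632268, -p*log2(p) = 0.292925
  p = 7/62 = 0.112903: log2(p) = -3.146841, -p*log2(p) = 0.355289
  p = 13/62 = 0.209677: log2(p) = -2.253757, -p*log2(p) = 0.472562
  p = 8/62 = 0.129032: log2(p) = -2.954196, -p*log2(p) = 0.381187
H = 0.511846 + 0.458561 + 0.292925 + 0.355289 + 0.472562 + 0.381187 = 2.472370

H = 2.4724 bits/symbol


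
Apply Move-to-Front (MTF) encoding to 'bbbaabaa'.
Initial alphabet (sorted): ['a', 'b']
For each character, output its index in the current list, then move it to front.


MTF encoding:
'b': index 1 in ['a', 'b'] -> ['b', 'a']
'b': index 0 in ['b', 'a'] -> ['b', 'a']
'b': index 0 in ['b', 'a'] -> ['b', 'a']
'a': index 1 in ['b', 'a'] -> ['a', 'b']
'a': index 0 in ['a', 'b'] -> ['a', 'b']
'b': index 1 in ['a', 'b'] -> ['b', 'a']
'a': index 1 in ['b', 'a'] -> ['a', 'b']
'a': index 0 in ['a', 'b'] -> ['a', 'b']


Output: [1, 0, 0, 1, 0, 1, 1, 0]


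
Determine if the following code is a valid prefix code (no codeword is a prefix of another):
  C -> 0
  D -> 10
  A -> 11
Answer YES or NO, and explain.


Checking each pair (does one codeword prefix another?):
  C='0' vs D='10': no prefix
  C='0' vs A='11': no prefix
  D='10' vs C='0': no prefix
  D='10' vs A='11': no prefix
  A='11' vs C='0': no prefix
  A='11' vs D='10': no prefix
No violation found over all pairs.

YES -- this is a valid prefix code. No codeword is a prefix of any other codeword.


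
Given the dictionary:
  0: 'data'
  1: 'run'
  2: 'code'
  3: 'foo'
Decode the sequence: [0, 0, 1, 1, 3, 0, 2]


Look up each index in the dictionary:
  0 -> 'data'
  0 -> 'data'
  1 -> 'run'
  1 -> 'run'
  3 -> 'foo'
  0 -> 'data'
  2 -> 'code'

Decoded: "data data run run foo data code"


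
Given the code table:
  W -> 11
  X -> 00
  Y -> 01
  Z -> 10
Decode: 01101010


Decoding:
01 -> Y
10 -> Z
10 -> Z
10 -> Z


Result: YZZZ


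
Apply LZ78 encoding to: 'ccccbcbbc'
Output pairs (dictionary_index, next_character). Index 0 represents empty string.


LZ78 encoding steps:
Dictionary: {0: ''}
Step 1: w='' (idx 0), next='c' -> output (0, 'c'), add 'c' as idx 1
Step 2: w='c' (idx 1), next='c' -> output (1, 'c'), add 'cc' as idx 2
Step 3: w='c' (idx 1), next='b' -> output (1, 'b'), add 'cb' as idx 3
Step 4: w='cb' (idx 3), next='b' -> output (3, 'b'), add 'cbb' as idx 4
Step 5: w='c' (idx 1), end of input -> output (1, '')


Encoded: [(0, 'c'), (1, 'c'), (1, 'b'), (3, 'b'), (1, '')]


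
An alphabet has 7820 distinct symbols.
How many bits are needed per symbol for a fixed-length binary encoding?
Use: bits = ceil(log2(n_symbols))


log2(7820) = 12.933
Bracket: 2^12 = 4096 < 7820 <= 2^13 = 8192
So ceil(log2(7820)) = 13

bits = ceil(log2(7820)) = ceil(12.933) = 13 bits


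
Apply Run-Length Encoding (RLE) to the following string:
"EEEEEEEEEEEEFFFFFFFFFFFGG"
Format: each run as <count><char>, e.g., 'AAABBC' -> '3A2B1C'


Scanning runs left to right:
  i=0: run of 'E' x 12 -> '12E'
  i=12: run of 'F' x 11 -> '11F'
  i=23: run of 'G' x 2 -> '2G'

RLE = 12E11F2G


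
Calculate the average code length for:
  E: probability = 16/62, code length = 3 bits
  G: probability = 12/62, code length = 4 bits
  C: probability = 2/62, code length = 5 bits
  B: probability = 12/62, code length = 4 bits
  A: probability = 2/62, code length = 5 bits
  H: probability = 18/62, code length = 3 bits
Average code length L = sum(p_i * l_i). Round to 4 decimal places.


Weighted contributions p_i * l_i:
  E: (16/62) * 3 = 48/62
  G: (12/62) * 4 = 48/62
  C: (2/62) * 5 = 10/62
  B: (12/62) * 4 = 48/62
  A: (2/62) * 5 = 10/62
  H: (18/62) * 3 = 54/62
Sum = (48 + 48 + 10 + 48 + 10 + 54)/62 = 218/62

L = 218/62 = 3.5161 bits/symbol


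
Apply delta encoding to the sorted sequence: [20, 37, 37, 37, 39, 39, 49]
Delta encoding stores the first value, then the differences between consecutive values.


First value: 20
Deltas:
  37 - 20 = 17
  37 - 37 = 0
  37 - 37 = 0
  39 - 37 = 2
  39 - 39 = 0
  49 - 39 = 10


Delta encoded: [20, 17, 0, 0, 2, 0, 10]


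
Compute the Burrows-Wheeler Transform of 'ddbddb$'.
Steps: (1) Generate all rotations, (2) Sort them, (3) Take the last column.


Rotations (sorted):
  0: $ddbddb -> last char: b
  1: b$ddbdd -> last char: d
  2: bddb$dd -> last char: d
  3: db$ddbd -> last char: d
  4: dbddb$d -> last char: d
  5: ddb$ddb -> last char: b
  6: ddbddb$ -> last char: $


BWT = bddddb$


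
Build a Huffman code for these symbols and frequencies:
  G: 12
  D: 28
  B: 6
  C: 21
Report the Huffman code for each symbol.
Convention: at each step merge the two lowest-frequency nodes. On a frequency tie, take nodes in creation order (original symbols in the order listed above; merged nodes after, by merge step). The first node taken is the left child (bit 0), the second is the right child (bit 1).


Huffman tree construction:
Step 1: Merge B(6) + G(12) = 18
Step 2: Merge (B+G)(18) + C(21) = 39
Step 3: Merge D(28) + ((B+G)+C)(39) = 67
Read each symbol's code off the tree from the root (left child = 0, right child = 1).

Codes:
  G: 101 (length 3)
  D: 0 (length 1)
  B: 100 (length 3)
  C: 11 (length 2)
Average code length: 124/67 = 1.8507 bits/symbol


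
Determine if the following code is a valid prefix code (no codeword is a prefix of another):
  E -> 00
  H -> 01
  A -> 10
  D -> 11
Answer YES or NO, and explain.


Checking each pair (does one codeword prefix another?):
  E='00' vs H='01': no prefix
  E='00' vs A='10': no prefix
  E='00' vs D='11': no prefix
  H='01' vs E='00': no prefix
  H='01' vs A='10': no prefix
  H='01' vs D='11': no prefix
  A='10' vs E='00': no prefix
  A='10' vs H='01': no prefix
  A='10' vs D='11': no prefix
  D='11' vs E='00': no prefix
  D='11' vs H='01': no prefix
  D='11' vs A='10': no prefix
No violation found over all pairs.

YES -- this is a valid prefix code. No codeword is a prefix of any other codeword.


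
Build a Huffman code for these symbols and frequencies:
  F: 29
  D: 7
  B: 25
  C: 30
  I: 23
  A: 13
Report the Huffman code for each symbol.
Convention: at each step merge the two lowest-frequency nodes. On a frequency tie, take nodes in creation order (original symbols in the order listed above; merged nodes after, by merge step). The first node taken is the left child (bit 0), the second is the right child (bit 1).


Huffman tree construction:
Step 1: Merge D(7) + A(13) = 20
Step 2: Merge (D+A)(20) + I(23) = 43
Step 3: Merge B(25) + F(29) = 54
Step 4: Merge C(30) + ((D+A)+I)(43) = 73
Step 5: Merge (B+F)(54) + (C+((D+A)+I))(73) = 127
Read each symbol's code off the tree from the root (left child = 0, right child = 1).

Codes:
  F: 01 (length 2)
  D: 1100 (length 4)
  B: 00 (length 2)
  C: 10 (length 2)
  I: 111 (length 3)
  A: 1101 (length 4)
Average code length: 317/127 = 2.4961 bits/symbol


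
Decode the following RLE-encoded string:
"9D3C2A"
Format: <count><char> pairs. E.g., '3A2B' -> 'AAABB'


Expanding each <count><char> pair:
  9D -> 'DDDDDDDDD'
  3C -> 'CCC'
  2A -> 'AA'

Decoded = DDDDDDDDDCCCAA


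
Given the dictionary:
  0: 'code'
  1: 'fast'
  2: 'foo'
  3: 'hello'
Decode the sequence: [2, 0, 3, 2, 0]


Look up each index in the dictionary:
  2 -> 'foo'
  0 -> 'code'
  3 -> 'hello'
  2 -> 'foo'
  0 -> 'code'

Decoded: "foo code hello foo code"


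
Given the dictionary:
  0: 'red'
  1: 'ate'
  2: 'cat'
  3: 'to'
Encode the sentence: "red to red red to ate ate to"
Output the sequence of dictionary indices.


Look up each word in the dictionary:
  'red' -> 0
  'to' -> 3
  'red' -> 0
  'red' -> 0
  'to' -> 3
  'ate' -> 1
  'ate' -> 1
  'to' -> 3

Encoded: [0, 3, 0, 0, 3, 1, 1, 3]


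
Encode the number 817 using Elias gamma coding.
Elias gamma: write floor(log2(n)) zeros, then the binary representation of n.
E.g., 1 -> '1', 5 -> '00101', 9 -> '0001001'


num_bits = floor(log2(817)) + 1 = 10
leading_zeros = num_bits - 1 = 9
binary(817) = 1100110001

Elias gamma(817) = '000000000' + '1100110001' = 0000000001100110001 (19 bits)
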